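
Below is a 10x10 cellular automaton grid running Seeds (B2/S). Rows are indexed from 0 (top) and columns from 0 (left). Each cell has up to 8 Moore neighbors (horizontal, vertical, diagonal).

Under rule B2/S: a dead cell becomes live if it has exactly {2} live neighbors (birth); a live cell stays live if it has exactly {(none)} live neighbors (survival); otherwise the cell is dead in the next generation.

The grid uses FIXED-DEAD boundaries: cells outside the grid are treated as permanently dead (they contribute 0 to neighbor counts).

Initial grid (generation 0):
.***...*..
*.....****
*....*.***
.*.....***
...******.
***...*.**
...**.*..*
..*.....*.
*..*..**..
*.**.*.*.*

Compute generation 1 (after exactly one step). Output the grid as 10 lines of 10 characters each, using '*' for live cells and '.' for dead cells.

Simulating step by step:
Generation 0 (given above): 46 live cells
Generation 1: 13 live cells
(generation 1 grid is the final answer)

Answer: *........*
...***....
..........
*.**......
..........
..........
*.........
.*.......*
.....*...*
..........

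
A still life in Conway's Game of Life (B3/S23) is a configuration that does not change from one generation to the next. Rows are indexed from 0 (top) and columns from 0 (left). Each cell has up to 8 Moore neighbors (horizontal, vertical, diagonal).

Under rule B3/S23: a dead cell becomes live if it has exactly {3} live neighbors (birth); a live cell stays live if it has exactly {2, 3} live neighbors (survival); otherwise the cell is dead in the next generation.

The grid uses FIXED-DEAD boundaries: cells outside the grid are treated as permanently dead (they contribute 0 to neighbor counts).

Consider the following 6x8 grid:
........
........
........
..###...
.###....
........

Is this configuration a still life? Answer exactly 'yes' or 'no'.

Answer: no

Derivation:
Compute generation 1 and compare to generation 0 (given above):
Generation 1:
........
........
...#....
.#..#...
.#..#...
..#.....
Cell (2,3) differs: gen0=0 vs gen1=1 -> NOT a still life.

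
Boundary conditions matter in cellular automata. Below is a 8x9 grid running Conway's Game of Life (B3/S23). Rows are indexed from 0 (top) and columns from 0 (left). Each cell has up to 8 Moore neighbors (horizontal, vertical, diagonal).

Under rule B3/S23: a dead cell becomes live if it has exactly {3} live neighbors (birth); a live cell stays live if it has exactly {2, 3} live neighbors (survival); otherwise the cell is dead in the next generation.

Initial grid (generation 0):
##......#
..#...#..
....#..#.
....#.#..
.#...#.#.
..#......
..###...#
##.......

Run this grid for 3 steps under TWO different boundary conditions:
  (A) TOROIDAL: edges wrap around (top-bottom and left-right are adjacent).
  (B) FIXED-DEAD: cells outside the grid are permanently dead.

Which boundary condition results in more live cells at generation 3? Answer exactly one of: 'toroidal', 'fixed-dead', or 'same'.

Under TOROIDAL boundary, generation 3:
...#...##
..#...##.
#....#...
...##.#..
..#...#..
..#...#..
.#..##...
##.#.....
Population = 21

Under FIXED-DEAD boundary, generation 3:
.........
......##.
.....###.
...##.##.
..#...#..
..#...#..
.#..##...
.........
Population = 16

Comparison: toroidal=21, fixed-dead=16 -> toroidal

Answer: toroidal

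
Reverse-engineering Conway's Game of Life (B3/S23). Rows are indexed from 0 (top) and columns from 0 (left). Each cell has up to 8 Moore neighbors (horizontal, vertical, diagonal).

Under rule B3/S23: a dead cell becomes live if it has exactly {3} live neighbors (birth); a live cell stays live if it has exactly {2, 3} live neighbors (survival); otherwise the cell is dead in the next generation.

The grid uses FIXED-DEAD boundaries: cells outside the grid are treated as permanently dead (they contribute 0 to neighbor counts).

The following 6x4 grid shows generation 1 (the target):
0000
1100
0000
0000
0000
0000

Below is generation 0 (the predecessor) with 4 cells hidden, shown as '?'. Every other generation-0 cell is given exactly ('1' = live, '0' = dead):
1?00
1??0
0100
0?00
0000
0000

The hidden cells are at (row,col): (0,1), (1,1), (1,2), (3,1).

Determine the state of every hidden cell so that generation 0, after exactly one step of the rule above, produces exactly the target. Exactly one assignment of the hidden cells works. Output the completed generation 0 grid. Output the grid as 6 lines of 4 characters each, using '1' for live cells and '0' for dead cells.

Answer: 1000
1000
0100
0000
0000
0000

Derivation:
Hidden generation-0 cells (in order): (0,1), (1,1), (1,2), (3,1).
A hidden cell only influences target cells in its own 3x3 neighborhood. Try each of the 2^4 = 16 assignments, step the completed generation 0 forward once under B3/S23, and compare with the target:
  (0,1)=0 (1,1)=0 (1,2)=0 (3,1)=0 -> step reproduces the target at every cell -> ACCEPT
  (0,1)=0 (1,1)=0 (1,2)=0 (3,1)=1 -> step gives (2,0)='1' but target has '0' -> reject
  (0,1)=0 (1,1)=0 (1,2)=1 (3,1)=0 -> step gives (0,1)='1' but target has '0' -> reject
  (0,1)=0 (1,1)=0 (1,2)=1 (3,1)=1 -> step gives (0,1)='1' but target has '0' -> reject
  (0,1)=0 (1,1)=1 (1,2)=0 (3,1)=0 -> step gives (0,0)='1' but target has '0' -> reject
  (0,1)=0 (1,1)=1 (1,2)=0 (3,1)=1 -> step gives (0,0)='1' but target has '0' -> reject
  (0,1)=0 (1,1)=1 (1,2)=1 (3,1)=0 -> step gives (0,0)='1' but target has '0' -> reject
  (0,1)=0 (1,1)=1 (1,2)=1 (3,1)=1 -> step gives (0,0)='1' but target has '0' -> reject
  (0,1)=1 (1,1)=0 (1,2)=0 (3,1)=0 -> step gives (0,0)='1' but target has '0' -> reject
  (0,1)=1 (1,1)=0 (1,2)=0 (3,1)=1 -> step gives (0,0)='1' but target has '0' -> reject
  (0,1)=1 (1,1)=0 (1,2)=1 (3,1)=0 -> step gives (0,0)='1' but target has '0' -> reject
  (0,1)=1 (1,1)=0 (1,2)=1 (3,1)=1 -> step gives (0,0)='1' but target has '0' -> reject
  (0,1)=1 (1,1)=1 (1,2)=0 (3,1)=0 -> step gives (0,0)='1' but target has '0' -> reject
  (0,1)=1 (1,1)=1 (1,2)=0 (3,1)=1 -> step gives (0,0)='1' but target has '0' -> reject
  (0,1)=1 (1,1)=1 (1,2)=1 (3,1)=0 -> step gives (0,0)='1' but target has '0' -> reject
  (0,1)=1 (1,1)=1 (1,2)=1 (3,1)=1 -> step gives (0,0)='1' but target has '0' -> reject
Unique solution: (0,1)=dead, (1,1)=dead, (1,2)=dead, (3,1)=dead.
Check: live-neighbor counts of every cell in the completed generation 0:
1200
2310
2110
1110
0000
0000
Applying B3/S23 to generation 0 with these counts gives:
0000
1100
0000
0000
0000
0000
which matches the target exactly.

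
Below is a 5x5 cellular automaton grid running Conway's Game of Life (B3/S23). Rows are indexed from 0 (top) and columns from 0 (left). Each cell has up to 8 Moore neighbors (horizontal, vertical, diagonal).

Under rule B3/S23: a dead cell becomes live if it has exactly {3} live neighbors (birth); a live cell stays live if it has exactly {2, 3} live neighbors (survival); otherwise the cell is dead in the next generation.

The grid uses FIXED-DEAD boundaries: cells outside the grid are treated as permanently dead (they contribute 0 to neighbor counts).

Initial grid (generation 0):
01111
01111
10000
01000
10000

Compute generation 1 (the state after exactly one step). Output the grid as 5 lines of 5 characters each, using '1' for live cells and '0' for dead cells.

Simulating step by step:
Generation 0 (given above): 11 live cells
Generation 1: 8 live cells
(generation 1 grid is the final answer)

Answer: 01001
10001
10010
11000
00000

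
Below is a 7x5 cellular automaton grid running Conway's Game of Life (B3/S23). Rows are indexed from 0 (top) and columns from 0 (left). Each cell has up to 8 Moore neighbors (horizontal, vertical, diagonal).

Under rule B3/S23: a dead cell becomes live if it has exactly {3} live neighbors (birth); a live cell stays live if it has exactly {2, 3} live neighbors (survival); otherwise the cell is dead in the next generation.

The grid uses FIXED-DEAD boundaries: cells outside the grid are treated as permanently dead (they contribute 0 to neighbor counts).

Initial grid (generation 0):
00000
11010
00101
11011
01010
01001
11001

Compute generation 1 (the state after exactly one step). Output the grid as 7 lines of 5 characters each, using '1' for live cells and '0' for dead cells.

Simulating step by step:
Generation 0 (given above): 16 live cells
Generation 1: 14 live cells
(generation 1 grid is the final answer)

Answer: 00000
01110
00001
11001
01010
01011
11000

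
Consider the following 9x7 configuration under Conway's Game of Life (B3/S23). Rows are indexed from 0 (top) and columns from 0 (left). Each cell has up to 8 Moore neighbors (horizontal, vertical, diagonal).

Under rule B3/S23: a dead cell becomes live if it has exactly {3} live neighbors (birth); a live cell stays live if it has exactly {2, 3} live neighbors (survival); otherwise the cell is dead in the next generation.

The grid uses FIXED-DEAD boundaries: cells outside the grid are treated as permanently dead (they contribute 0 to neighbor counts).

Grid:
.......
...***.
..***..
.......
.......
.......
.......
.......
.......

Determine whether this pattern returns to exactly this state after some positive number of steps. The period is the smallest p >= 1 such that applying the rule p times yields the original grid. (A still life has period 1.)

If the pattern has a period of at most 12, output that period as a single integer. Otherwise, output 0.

Simulating and comparing each generation to the original:
Gen 0 (original, given above): 6 live cells
Gen 1: 6 live cells, differs from original
Gen 2: 6 live cells, MATCHES original -> period = 2

Answer: 2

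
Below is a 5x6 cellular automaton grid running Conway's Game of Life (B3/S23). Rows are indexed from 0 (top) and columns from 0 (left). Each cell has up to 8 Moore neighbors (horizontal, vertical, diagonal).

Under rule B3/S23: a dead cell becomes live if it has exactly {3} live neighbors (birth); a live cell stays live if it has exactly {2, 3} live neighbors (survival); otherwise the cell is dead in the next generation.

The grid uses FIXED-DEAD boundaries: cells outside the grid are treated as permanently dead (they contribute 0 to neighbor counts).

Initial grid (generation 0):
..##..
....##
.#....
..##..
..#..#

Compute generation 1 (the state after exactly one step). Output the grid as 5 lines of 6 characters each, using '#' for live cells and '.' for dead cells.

Simulating step by step:
Generation 0 (given above): 9 live cells
Generation 1: 13 live cells
(generation 1 grid is the final answer)

Answer: ...##.
..###.
..###.
.###..
..##..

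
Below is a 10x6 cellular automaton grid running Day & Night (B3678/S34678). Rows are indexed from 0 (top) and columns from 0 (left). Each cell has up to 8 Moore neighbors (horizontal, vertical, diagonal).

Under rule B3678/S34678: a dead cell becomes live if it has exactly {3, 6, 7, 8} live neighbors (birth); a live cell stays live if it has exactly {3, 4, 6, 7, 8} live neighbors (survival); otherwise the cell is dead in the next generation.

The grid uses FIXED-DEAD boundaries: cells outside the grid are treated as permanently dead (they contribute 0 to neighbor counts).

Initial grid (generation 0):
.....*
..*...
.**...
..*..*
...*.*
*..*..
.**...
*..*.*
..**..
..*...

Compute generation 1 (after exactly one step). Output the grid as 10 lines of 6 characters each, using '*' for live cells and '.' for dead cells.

Simulating step by step:
Generation 0 (given above): 18 live cells
Generation 1: 23 live cells
(generation 1 grid is the final answer)

Answer: ......
.*....
.***..
.****.
..*...
.*..*.
*****.
...**.
.****.
...*..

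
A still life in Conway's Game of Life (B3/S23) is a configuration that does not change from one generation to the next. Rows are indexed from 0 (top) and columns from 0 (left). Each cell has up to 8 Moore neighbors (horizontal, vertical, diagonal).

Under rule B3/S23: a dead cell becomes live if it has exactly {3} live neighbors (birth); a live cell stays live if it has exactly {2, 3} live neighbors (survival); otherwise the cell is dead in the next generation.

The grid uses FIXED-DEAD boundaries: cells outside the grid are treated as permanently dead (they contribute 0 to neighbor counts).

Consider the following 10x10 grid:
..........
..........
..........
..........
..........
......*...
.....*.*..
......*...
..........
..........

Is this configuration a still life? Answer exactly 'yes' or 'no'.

Answer: yes

Derivation:
Compute generation 1 and compare to generation 0 (given above):
Generation 1:
..........
..........
..........
..........
..........
......*...
.....*.*..
......*...
..........
..........
The grids are IDENTICAL -> still life.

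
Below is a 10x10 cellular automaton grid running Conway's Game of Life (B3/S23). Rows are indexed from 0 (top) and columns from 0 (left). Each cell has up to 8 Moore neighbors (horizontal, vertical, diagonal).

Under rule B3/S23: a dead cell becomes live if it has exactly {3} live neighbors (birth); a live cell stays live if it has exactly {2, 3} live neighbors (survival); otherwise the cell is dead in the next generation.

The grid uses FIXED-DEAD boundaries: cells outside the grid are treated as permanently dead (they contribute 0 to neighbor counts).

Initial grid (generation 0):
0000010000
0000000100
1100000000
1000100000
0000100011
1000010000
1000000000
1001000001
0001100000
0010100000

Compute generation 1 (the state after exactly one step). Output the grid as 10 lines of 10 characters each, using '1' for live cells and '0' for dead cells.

Simulating step by step:
Generation 0 (given above): 19 live cells
Generation 1: 13 live cells
(generation 1 grid is the final answer)

Answer: 0000000000
0000000000
1100000000
1100000000
0000110000
0000000000
1100000000
0001100000
0010100000
0000100000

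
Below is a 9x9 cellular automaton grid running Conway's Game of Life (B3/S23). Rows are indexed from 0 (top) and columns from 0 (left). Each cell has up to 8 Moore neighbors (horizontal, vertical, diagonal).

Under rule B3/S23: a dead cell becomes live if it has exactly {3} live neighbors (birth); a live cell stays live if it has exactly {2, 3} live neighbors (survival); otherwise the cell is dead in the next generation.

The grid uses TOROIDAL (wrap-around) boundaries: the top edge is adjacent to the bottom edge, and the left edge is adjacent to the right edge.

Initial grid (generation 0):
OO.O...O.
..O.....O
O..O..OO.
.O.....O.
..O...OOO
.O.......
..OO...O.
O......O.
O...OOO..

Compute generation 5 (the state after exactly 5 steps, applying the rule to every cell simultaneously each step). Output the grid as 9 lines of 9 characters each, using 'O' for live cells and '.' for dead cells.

Answer: OOO......
.........
.......OO
...O...OO
.OO....O.
O.O..O.OO
O.O..O.O.
..O....OO
OOO......

Derivation:
Simulating step by step:
Generation 0 (given above): 26 live cells
Generation 1: 42 live cells
OOOOOOOO.
..OO..O..
OOO...OO.
OOO......
OOO...OOO
.O.O..O.O
.OO.....O
.O.OOO.O.
O...OOOO.
Generation 2: 18 live cells
O........
.........
O.....OOO
...O.....
...O..O..
...O..O..
.O...OO.O
.O.O...O.
O........
Generation 3: 24 live cells
.........
O......O.
.......OO
......O.O
..OOO....
..O.O.O..
O...OOO..
.OO...OOO
OO......O
Generation 4: 21 live cells
.O.......
.......O.
O.....O..
...O....O
..O.O..O.
.OO...O..
O.O.O...O
..O...O..
.OO.....O
Generation 5: 26 live cells
(generation 5 grid is the final answer)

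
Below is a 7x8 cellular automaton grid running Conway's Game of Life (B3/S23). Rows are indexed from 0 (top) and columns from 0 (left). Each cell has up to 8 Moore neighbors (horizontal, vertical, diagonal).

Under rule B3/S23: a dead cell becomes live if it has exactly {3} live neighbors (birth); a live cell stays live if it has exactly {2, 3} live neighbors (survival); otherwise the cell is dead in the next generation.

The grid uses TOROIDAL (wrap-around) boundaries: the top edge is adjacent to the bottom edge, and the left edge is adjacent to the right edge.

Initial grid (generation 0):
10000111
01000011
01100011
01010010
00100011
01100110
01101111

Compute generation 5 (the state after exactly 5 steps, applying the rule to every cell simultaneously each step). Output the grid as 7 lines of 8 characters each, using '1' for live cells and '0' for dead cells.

Answer: 11000001
00000000
10001001
00010000
00101000
00000000
01000000

Derivation:
Simulating step by step:
Generation 0 (given above): 27 live cells
Generation 1: 16 live cells
00101000
01100000
01000100
01010100
10010001
00001000
00111000
Generation 2: 17 live cells
00001000
01110000
11001000
01000010
10110000
00101000
00101100
Generation 3: 19 live cells
01001100
11111000
10010000
00010001
00110000
00101100
00001100
Generation 4: 12 live cells
11000000
10000100
10000001
00011000
00100000
00100100
00000010
Generation 5: 10 live cells
(generation 5 grid is the final answer)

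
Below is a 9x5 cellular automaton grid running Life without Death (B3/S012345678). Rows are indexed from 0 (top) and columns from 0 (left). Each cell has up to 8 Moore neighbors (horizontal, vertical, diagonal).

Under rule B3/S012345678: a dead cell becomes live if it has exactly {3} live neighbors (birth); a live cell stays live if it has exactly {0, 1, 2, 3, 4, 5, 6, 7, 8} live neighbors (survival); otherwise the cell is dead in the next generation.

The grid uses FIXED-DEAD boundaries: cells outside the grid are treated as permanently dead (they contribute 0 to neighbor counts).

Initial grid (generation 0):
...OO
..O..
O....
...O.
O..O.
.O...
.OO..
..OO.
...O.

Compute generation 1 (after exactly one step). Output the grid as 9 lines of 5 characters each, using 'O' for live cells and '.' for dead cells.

Answer: ...OO
..OO.
O....
...O.
O.OO.
OO...
.OOO.
.OOO.
..OO.

Derivation:
Simulating step by step:
Generation 0 (given above): 13 live cells
Generation 1: 19 live cells
(generation 1 grid is the final answer)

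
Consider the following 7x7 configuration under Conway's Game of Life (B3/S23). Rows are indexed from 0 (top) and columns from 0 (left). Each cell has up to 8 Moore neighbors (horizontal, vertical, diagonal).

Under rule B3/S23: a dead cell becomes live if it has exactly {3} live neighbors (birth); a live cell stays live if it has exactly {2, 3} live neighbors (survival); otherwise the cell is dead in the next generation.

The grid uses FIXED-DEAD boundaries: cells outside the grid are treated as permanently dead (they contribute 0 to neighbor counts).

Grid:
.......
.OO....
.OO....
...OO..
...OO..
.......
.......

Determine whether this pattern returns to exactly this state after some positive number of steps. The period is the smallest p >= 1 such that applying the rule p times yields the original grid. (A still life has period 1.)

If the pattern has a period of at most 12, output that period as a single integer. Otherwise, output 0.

Answer: 2

Derivation:
Simulating and comparing each generation to the original:
Gen 0 (original, given above): 8 live cells
Gen 1: 6 live cells, differs from original
Gen 2: 8 live cells, MATCHES original -> period = 2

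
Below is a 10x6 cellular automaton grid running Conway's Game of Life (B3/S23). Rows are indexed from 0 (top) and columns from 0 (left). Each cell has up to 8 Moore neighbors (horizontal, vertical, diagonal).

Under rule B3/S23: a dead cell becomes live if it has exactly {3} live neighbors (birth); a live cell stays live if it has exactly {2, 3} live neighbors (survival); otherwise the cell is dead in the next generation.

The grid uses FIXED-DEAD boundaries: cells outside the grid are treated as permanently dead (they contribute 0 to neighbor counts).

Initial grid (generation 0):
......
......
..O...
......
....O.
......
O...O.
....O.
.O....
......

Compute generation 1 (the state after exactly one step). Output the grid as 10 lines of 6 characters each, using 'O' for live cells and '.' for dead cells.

Answer: ......
......
......
......
......
......
......
......
......
......

Derivation:
Simulating step by step:
Generation 0 (given above): 6 live cells
Generation 1: 0 live cells
(generation 1 grid is the final answer)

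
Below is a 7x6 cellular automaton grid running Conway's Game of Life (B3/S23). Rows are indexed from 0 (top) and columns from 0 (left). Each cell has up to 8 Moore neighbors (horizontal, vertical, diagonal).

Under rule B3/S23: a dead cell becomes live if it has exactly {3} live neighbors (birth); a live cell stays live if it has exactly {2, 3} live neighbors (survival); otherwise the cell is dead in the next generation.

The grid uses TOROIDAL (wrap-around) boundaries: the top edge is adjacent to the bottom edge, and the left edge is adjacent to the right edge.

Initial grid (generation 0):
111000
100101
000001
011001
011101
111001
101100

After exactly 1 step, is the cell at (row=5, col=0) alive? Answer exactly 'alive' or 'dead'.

Simulating step by step:
Generation 0 (given above): 21 live cells
Generation 1: 14 live cells
000010
001011
011001
010101
000101
000001
000100

Cell (5,0) at generation 1: 0 -> dead

Answer: dead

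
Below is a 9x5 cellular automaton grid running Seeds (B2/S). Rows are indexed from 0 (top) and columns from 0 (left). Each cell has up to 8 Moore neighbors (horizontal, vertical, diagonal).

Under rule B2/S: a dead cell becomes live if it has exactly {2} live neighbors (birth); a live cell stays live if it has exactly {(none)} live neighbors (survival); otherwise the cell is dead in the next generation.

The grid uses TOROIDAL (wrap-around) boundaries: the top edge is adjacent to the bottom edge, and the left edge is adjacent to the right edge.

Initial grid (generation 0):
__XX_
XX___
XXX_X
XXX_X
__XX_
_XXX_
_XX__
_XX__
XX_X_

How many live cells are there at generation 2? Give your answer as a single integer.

Simulating step by step:
Generation 0 (given above): 24 live cells
Generation 1: 3 live cells
_____
_____
_____
_____
_____
X___X
_____
____X
_____
Generation 2: 3 live cells
_____
_____
_____
_____
X___X
_____
___X_
_____
_____
Population at generation 2: 3

Answer: 3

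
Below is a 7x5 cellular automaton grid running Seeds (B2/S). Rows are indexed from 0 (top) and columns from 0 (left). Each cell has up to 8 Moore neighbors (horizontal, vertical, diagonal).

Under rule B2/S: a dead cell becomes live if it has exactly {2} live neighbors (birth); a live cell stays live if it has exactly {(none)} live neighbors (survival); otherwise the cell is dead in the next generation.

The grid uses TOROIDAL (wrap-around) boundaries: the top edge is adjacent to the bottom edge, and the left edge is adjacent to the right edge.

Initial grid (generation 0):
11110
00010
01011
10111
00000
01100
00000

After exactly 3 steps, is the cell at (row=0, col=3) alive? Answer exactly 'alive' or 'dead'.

Answer: dead

Derivation:
Simulating step by step:
Generation 0 (given above): 14 live cells
Generation 1: 1 live cells
00000
00000
00000
00000
00000
00000
00001
Generation 2: 0 live cells
00000
00000
00000
00000
00000
00000
00000
Generation 3: 0 live cells
00000
00000
00000
00000
00000
00000
00000

Cell (0,3) at generation 3: 0 -> dead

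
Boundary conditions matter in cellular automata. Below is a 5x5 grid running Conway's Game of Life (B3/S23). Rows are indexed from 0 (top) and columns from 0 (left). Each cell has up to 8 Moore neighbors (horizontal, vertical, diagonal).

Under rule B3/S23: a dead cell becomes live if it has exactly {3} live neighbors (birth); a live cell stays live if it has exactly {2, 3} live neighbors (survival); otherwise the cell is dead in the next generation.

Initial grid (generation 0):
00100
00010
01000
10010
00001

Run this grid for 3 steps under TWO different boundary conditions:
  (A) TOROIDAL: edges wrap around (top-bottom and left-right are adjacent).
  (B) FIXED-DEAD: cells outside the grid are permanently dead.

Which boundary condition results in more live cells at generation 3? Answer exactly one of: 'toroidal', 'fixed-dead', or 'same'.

Under TOROIDAL boundary, generation 3:
01101
00100
11001
00000
11110
Population = 11

Under FIXED-DEAD boundary, generation 3:
00000
00000
00000
00000
00000
Population = 0

Comparison: toroidal=11, fixed-dead=0 -> toroidal

Answer: toroidal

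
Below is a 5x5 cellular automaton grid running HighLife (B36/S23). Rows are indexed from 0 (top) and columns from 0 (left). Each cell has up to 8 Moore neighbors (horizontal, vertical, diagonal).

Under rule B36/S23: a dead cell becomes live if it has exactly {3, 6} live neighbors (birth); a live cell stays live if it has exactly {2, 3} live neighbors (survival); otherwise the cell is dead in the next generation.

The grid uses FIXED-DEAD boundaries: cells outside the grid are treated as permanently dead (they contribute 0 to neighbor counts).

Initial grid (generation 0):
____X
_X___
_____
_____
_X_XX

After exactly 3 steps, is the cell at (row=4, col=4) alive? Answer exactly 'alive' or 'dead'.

Simulating step by step:
Generation 0 (given above): 5 live cells
Generation 1: 0 live cells
_____
_____
_____
_____
_____
Generation 2: 0 live cells
_____
_____
_____
_____
_____
Generation 3: 0 live cells
_____
_____
_____
_____
_____

Cell (4,4) at generation 3: 0 -> dead

Answer: dead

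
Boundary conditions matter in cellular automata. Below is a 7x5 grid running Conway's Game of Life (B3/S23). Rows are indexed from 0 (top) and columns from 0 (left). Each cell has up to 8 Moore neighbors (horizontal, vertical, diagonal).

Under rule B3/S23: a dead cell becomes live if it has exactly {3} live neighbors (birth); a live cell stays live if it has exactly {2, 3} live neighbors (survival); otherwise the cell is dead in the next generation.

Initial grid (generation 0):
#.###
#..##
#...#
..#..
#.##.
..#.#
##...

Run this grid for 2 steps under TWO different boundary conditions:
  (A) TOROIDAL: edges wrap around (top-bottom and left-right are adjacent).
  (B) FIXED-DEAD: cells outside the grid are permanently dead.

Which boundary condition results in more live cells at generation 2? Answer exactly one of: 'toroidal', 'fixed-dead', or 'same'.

Answer: fixed-dead

Derivation:
Under TOROIDAL boundary, generation 2:
.....
..#..
#.#..
#.###
#.#.#
.....
...#.
Population = 11

Under FIXED-DEAD boundary, generation 2:
.###.
#.#..
.###.
.###.
..##.
..#..
.#...
Population = 15

Comparison: toroidal=11, fixed-dead=15 -> fixed-dead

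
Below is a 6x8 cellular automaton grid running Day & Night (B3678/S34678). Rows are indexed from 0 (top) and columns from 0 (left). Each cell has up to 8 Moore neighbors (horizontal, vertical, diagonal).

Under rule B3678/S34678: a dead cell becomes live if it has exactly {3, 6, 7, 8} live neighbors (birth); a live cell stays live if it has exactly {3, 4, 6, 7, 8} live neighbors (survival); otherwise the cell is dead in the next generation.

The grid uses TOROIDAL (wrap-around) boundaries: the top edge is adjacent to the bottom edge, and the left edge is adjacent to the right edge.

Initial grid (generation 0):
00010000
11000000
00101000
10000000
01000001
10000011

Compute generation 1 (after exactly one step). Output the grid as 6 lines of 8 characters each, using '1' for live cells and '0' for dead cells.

Answer: 01000000
00110000
10000000
01000000
00000011
10000001

Derivation:
Simulating step by step:
Generation 0 (given above): 11 live cells
Generation 1: 9 live cells
(generation 1 grid is the final answer)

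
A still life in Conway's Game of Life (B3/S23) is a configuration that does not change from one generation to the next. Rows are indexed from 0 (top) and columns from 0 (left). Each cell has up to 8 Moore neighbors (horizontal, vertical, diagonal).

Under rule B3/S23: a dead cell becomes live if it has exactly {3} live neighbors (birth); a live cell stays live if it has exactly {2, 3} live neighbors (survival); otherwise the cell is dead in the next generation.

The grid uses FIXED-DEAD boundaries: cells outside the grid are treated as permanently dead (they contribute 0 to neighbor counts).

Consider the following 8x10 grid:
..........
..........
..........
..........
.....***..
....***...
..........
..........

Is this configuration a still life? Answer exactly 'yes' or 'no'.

Answer: no

Derivation:
Compute generation 1 and compare to generation 0 (given above):
Generation 1:
..........
..........
..........
......*...
....*..*..
....*..*..
.....*....
..........
Cell (3,6) differs: gen0=0 vs gen1=1 -> NOT a still life.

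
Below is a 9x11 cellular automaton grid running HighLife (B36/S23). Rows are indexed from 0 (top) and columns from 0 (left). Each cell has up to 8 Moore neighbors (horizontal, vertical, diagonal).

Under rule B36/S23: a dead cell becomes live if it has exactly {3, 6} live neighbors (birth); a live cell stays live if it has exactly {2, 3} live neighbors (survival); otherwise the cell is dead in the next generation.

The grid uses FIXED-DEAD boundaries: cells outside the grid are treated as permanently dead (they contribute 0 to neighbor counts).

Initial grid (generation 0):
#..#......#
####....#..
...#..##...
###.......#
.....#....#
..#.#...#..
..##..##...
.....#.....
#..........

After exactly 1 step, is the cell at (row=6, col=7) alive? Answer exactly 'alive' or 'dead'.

Simulating step by step:
Generation 0 (given above): 26 live cells
Generation 1: 29 live cells
#..#.......
##.##..#...
.###...#...
.##...#....
..##.....#.
..#.####...
..######...
......#....
...........

Cell (6,7) at generation 1: 1 -> alive

Answer: alive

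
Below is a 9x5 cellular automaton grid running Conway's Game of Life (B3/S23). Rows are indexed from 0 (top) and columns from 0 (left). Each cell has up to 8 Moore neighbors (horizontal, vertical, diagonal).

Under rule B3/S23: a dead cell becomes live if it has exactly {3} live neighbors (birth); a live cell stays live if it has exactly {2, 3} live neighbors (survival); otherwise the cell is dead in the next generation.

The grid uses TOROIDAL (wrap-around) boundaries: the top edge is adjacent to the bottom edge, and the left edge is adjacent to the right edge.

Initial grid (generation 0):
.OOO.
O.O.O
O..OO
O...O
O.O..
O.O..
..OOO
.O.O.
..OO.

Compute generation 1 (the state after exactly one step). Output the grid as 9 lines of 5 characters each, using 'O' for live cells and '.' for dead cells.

Simulating step by step:
Generation 0 (given above): 22 live cells
Generation 1: 9 live cells
(generation 1 grid is the final answer)

Answer: O....
.....
.....
.....
O..O.
O.O..
O...O
.O...
....O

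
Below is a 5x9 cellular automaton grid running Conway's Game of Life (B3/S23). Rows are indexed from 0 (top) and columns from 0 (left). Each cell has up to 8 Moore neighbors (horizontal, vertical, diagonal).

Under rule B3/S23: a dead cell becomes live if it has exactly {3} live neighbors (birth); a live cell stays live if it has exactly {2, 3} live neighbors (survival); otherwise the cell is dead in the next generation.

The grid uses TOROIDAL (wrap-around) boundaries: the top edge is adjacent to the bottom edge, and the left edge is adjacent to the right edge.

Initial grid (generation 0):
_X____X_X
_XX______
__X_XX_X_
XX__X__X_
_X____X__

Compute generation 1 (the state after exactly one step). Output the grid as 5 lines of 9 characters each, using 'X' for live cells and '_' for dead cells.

Answer: _X_____X_
XXXX_XXX_
X_X_XXX_X
XXXXX__XX
_XX__XX_X

Derivation:
Simulating step by step:
Generation 0 (given above): 15 live cells
Generation 1: 27 live cells
(generation 1 grid is the final answer)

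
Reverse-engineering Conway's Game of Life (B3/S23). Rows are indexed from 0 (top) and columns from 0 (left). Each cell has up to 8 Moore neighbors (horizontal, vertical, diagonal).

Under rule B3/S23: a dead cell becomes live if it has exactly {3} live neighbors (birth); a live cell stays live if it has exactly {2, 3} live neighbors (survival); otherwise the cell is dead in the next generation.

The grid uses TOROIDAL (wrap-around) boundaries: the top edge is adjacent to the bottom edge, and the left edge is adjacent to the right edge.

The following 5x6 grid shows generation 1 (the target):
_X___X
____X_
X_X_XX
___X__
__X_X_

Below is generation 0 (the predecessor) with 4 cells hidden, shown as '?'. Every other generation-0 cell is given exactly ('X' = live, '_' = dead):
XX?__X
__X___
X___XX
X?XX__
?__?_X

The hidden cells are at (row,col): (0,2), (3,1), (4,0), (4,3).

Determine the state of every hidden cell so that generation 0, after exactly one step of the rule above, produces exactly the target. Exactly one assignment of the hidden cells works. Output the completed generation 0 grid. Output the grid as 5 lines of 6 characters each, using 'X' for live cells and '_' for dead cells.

Hidden generation-0 cells (in order): (0,2), (3,1), (4,0), (4,3).
A hidden cell only influences target cells in its own 3x3 neighborhood. Try each of the 2^4 = 16 assignments, step the completed generation 0 forward once under B3/S23, and compare with the target:
  (0,2)=_ (3,1)=_ (4,0)=_ (4,3)=_ -> step gives (0,0)='X' but target has '_' -> reject
  (0,2)=_ (3,1)=_ (4,0)=_ (4,3)=X -> step gives (0,0)='X' but target has '_' -> reject
  (0,2)=_ (3,1)=_ (4,0)=X (4,3)=_ -> step reproduces the target at every cell -> ACCEPT
  (0,2)=_ (3,1)=_ (4,0)=X (4,3)=X -> step gives (0,2)='X' but target has '_' -> reject
  (0,2)=_ (3,1)=X (4,0)=_ (4,3)=_ -> step gives (0,0)='X' but target has '_' -> reject
  (0,2)=_ (3,1)=X (4,0)=_ (4,3)=X -> step gives (0,0)='X' but target has '_' -> reject
  (0,2)=_ (3,1)=X (4,0)=X (4,3)=_ -> step gives (2,2)='_' but target has 'X' -> reject
  (0,2)=_ (3,1)=X (4,0)=X (4,3)=X -> step gives (0,2)='X' but target has '_' -> reject
  (0,2)=X (3,1)=_ (4,0)=_ (4,3)=_ -> step gives (0,0)='X' but target has '_' -> reject
  (0,2)=X (3,1)=_ (4,0)=_ (4,3)=X -> step gives (0,0)='X' but target has '_' -> reject
  (0,2)=X (3,1)=_ (4,0)=X (4,3)=_ -> step gives (0,1)='_' but target has 'X' -> reject
  (0,2)=X (3,1)=_ (4,0)=X (4,3)=X -> step gives (0,1)='_' but target has 'X' -> reject
  (0,2)=X (3,1)=X (4,0)=_ (4,3)=_ -> step gives (0,0)='X' but target has '_' -> reject
  (0,2)=X (3,1)=X (4,0)=_ (4,3)=X -> step gives (0,0)='X' but target has '_' -> reject
  (0,2)=X (3,1)=X (4,0)=X (4,3)=_ -> step gives (0,1)='_' but target has 'X' -> reject
  (0,2)=X (3,1)=X (4,0)=X (4,3)=X -> step gives (0,1)='_' but target has 'X' -> reject
Unique solution: (0,2)=dead, (3,1)=dead, (4,0)=live, (4,3)=dead.
Check: live-neighbor counts of every cell in the completed generation 0:
432123
541235
243423
441246
553234
Applying B3/S23 to generation 0 with these counts gives:
_X___X
____X_
X_X_XX
___X__
__X_X_
which matches the target exactly.

Answer: XX___X
__X___
X___XX
X_XX__
X____X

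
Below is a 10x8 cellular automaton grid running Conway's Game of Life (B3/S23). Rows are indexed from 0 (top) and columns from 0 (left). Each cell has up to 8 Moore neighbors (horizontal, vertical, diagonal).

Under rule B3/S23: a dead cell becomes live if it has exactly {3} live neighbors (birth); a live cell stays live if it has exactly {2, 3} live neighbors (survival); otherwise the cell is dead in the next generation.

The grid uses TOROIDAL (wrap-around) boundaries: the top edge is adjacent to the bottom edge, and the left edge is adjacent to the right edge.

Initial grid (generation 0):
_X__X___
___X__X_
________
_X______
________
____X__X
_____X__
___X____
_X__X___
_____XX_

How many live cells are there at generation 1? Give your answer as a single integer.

Answer: 8

Derivation:
Simulating step by step:
Generation 0 (given above): 13 live cells
Generation 1: 8 live cells
____X_X_
________
________
________
________
________
____X___
____X___
____XX__
____XX__
Population at generation 1: 8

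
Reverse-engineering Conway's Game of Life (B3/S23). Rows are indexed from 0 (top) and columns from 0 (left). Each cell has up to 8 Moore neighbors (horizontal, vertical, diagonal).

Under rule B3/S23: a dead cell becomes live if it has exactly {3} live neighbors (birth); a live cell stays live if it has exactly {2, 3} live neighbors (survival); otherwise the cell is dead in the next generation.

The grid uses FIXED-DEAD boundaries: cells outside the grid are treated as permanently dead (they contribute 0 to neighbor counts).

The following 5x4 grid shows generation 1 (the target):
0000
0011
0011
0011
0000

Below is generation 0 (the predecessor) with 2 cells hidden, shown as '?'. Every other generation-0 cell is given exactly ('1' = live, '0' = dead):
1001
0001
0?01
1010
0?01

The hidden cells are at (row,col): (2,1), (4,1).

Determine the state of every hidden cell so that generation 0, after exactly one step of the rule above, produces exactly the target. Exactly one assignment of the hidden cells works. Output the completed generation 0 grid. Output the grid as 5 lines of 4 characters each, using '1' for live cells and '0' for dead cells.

Answer: 1001
0001
0001
1010
0001

Derivation:
Hidden generation-0 cells (in order): (2,1), (4,1).
A hidden cell only influences target cells in its own 3x3 neighborhood. Try each of the 2^2 = 4 assignments, step the completed generation 0 forward once under B3/S23, and compare with the target:
  (2,1)=0 (4,1)=0 -> step reproduces the target at every cell -> ACCEPT
  (2,1)=0 (4,1)=1 -> step gives (3,1)='1' but target has '0' -> reject
  (2,1)=1 (4,1)=0 -> step gives (1,2)='0' but target has '1' -> reject
  (2,1)=1 (4,1)=1 -> step gives (1,2)='0' but target has '1' -> reject
Unique solution: (2,1)=dead, (4,1)=dead.
Check: live-neighbor counts of every cell in the completed generation 0:
0121
1132
1232
0223
1221
Applying B3/S23 to generation 0 with these counts gives:
0000
0011
0011
0011
0000
which matches the target exactly.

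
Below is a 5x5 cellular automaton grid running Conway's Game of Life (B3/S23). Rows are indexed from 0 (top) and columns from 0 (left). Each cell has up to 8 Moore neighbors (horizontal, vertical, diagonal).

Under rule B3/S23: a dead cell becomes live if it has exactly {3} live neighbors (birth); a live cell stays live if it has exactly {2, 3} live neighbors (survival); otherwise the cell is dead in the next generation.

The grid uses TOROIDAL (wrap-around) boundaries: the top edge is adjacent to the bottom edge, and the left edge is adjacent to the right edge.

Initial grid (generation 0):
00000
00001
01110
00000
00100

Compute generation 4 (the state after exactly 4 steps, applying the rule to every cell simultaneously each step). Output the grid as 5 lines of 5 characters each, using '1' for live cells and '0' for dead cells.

Simulating step by step:
Generation 0 (given above): 5 live cells
Generation 1: 6 live cells
00000
00110
00110
01010
00000
Generation 2: 5 live cells
00000
00110
01001
00010
00000
Generation 3: 3 live cells
00000
00110
00001
00000
00000
Generation 4: 2 live cells
(generation 4 grid is the final answer)

Answer: 00000
00010
00010
00000
00000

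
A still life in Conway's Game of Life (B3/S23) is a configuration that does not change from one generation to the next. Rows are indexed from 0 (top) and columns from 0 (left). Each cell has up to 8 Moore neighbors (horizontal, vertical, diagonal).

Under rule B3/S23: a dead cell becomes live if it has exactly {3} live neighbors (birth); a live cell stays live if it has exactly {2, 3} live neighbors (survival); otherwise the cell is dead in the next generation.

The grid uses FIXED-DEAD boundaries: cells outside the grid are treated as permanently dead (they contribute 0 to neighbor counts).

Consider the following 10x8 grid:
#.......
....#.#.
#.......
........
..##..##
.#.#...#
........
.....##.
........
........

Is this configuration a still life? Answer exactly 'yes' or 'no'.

Answer: no

Derivation:
Compute generation 1 and compare to generation 0 (given above):
Generation 1:
........
........
........
........
..##..##
...#..##
......#.
........
........
........
Cell (0,0) differs: gen0=1 vs gen1=0 -> NOT a still life.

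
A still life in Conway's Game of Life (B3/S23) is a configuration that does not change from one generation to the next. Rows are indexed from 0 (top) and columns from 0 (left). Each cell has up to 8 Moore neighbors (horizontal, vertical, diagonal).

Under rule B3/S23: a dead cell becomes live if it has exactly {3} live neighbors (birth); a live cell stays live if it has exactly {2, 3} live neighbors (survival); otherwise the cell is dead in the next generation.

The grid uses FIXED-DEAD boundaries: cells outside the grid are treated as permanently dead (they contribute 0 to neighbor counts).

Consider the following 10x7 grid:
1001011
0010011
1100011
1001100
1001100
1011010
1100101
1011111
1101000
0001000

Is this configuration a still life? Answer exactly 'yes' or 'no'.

Compute generation 1 and compare to generation 0 (given above):
Generation 1:
0000111
1010000
1111001
1011000
1000010
1010010
1000001
0000001
1100010
0010000
Cell (0,0) differs: gen0=1 vs gen1=0 -> NOT a still life.

Answer: no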